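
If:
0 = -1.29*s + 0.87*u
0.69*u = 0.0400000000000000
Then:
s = 0.04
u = 0.06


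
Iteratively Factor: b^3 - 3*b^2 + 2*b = (b - 2)*(b^2 - b) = b*(b - 2)*(b - 1)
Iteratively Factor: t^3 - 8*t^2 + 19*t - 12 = (t - 3)*(t^2 - 5*t + 4) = (t - 3)*(t - 1)*(t - 4)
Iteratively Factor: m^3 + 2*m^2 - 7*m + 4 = (m + 4)*(m^2 - 2*m + 1) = (m - 1)*(m + 4)*(m - 1)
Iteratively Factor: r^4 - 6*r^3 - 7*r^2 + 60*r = (r - 5)*(r^3 - r^2 - 12*r) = (r - 5)*(r - 4)*(r^2 + 3*r) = r*(r - 5)*(r - 4)*(r + 3)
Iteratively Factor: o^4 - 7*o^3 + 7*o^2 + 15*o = (o + 1)*(o^3 - 8*o^2 + 15*o) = o*(o + 1)*(o^2 - 8*o + 15) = o*(o - 3)*(o + 1)*(o - 5)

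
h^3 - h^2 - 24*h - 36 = (h - 6)*(h + 2)*(h + 3)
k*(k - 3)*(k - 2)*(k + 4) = k^4 - k^3 - 14*k^2 + 24*k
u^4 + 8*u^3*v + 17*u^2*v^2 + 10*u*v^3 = u*(u + v)*(u + 2*v)*(u + 5*v)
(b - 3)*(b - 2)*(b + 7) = b^3 + 2*b^2 - 29*b + 42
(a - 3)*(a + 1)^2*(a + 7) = a^4 + 6*a^3 - 12*a^2 - 38*a - 21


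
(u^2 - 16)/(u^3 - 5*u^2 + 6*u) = (u^2 - 16)/(u*(u^2 - 5*u + 6))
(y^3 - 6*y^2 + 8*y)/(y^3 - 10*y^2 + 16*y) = (y - 4)/(y - 8)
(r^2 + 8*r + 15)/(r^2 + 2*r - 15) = (r + 3)/(r - 3)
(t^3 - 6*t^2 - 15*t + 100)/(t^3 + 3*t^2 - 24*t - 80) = (t - 5)/(t + 4)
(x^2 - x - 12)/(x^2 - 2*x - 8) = (x + 3)/(x + 2)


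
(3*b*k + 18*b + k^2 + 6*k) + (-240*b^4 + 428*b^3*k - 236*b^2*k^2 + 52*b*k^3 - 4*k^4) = -240*b^4 + 428*b^3*k - 236*b^2*k^2 + 52*b*k^3 + 3*b*k + 18*b - 4*k^4 + k^2 + 6*k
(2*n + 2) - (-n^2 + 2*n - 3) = n^2 + 5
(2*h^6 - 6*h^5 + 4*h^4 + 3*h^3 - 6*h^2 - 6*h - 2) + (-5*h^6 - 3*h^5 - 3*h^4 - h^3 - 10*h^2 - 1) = -3*h^6 - 9*h^5 + h^4 + 2*h^3 - 16*h^2 - 6*h - 3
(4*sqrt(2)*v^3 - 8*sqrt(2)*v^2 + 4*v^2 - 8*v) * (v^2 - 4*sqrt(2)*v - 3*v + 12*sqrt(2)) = 4*sqrt(2)*v^5 - 20*sqrt(2)*v^4 - 28*v^4 + 8*sqrt(2)*v^3 + 140*v^3 - 168*v^2 + 80*sqrt(2)*v^2 - 96*sqrt(2)*v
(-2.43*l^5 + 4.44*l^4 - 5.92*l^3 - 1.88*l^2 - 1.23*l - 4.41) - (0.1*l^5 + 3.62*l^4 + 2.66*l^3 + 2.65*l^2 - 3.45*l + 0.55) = -2.53*l^5 + 0.82*l^4 - 8.58*l^3 - 4.53*l^2 + 2.22*l - 4.96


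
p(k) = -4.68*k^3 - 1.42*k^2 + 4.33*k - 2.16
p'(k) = -14.04*k^2 - 2.84*k + 4.33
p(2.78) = -101.65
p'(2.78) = -112.07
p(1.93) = -32.74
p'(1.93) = -53.45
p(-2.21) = 31.85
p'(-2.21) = -57.97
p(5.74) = -909.17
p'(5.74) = -474.56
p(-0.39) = -3.79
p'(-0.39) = 3.30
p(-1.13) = -2.11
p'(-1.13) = -10.39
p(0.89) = -2.73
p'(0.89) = -9.32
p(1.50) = -14.66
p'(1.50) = -31.52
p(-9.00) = 3255.57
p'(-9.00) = -1107.35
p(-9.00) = 3255.57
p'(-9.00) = -1107.35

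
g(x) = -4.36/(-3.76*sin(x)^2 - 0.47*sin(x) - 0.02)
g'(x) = -4.36*(7.52*sin(x)*cos(x) + 0.47*cos(x))/(-3.76*sin(x)^2 - 0.47*sin(x) - 0.02)^2 = -(32.7872*sin(x) + 2.0492)*cos(x)/(3.76*sin(x)^2 + 0.47*sin(x) + 0.02)^2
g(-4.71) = 1.03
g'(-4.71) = 0.00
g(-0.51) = 6.35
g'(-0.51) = 25.84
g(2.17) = 1.47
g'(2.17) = 1.86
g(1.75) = 1.06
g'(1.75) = 0.36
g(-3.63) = 4.08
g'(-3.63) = 13.49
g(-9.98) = 3.32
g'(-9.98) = 9.54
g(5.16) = 1.64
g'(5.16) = 1.69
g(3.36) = 46.05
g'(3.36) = -550.42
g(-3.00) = 152.70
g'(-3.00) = -3130.05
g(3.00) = 27.05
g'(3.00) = 254.33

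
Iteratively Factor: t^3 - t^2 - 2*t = (t - 2)*(t^2 + t) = (t - 2)*(t + 1)*(t)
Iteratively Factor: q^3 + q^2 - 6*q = (q)*(q^2 + q - 6) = q*(q + 3)*(q - 2)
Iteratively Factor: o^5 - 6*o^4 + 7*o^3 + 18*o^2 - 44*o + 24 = (o - 3)*(o^4 - 3*o^3 - 2*o^2 + 12*o - 8) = (o - 3)*(o - 2)*(o^3 - o^2 - 4*o + 4) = (o - 3)*(o - 2)*(o - 1)*(o^2 - 4) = (o - 3)*(o - 2)*(o - 1)*(o + 2)*(o - 2)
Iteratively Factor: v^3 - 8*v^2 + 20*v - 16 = (v - 2)*(v^2 - 6*v + 8) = (v - 4)*(v - 2)*(v - 2)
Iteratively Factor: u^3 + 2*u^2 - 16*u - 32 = (u + 4)*(u^2 - 2*u - 8) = (u + 2)*(u + 4)*(u - 4)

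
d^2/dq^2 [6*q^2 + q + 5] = 12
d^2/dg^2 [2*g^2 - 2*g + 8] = 4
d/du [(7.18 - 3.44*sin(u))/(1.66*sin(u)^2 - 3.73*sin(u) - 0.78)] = (5.7104*sin(u)^2 - 23.8376*sin(u) + 29.4646)*cos(u)/(2.7556*sin(u)^4 - 12.3836*sin(u)^3 + 11.3233*sin(u)^2 + 5.8188*sin(u) + 0.6084)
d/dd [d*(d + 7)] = 2*d + 7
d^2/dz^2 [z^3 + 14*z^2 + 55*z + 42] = 6*z + 28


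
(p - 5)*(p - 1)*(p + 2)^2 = p^4 - 2*p^3 - 15*p^2 - 4*p + 20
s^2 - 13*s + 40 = (s - 8)*(s - 5)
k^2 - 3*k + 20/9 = (k - 5/3)*(k - 4/3)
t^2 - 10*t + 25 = (t - 5)^2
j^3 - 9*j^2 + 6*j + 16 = (j - 8)*(j - 2)*(j + 1)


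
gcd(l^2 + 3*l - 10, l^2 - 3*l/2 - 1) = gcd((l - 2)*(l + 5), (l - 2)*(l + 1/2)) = l - 2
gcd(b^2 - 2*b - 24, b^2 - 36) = b - 6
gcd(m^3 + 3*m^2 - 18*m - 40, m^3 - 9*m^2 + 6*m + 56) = m^2 - 2*m - 8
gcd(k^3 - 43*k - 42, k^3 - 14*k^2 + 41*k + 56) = k^2 - 6*k - 7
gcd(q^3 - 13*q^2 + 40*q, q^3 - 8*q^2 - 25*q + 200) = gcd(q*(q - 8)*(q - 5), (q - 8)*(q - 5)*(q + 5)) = q^2 - 13*q + 40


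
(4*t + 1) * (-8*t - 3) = -32*t^2 - 20*t - 3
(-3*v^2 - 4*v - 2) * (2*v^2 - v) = -6*v^4 - 5*v^3 + 2*v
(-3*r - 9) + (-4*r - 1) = -7*r - 10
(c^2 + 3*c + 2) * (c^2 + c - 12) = c^4 + 4*c^3 - 7*c^2 - 34*c - 24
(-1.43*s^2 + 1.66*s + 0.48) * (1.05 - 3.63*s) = 5.1909*s^3 - 7.5273*s^2 + 0.000599999999999934*s + 0.504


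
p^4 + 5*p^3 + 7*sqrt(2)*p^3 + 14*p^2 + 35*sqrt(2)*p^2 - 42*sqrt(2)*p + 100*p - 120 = (p - 1)*(p + 6)*(p + 2*sqrt(2))*(p + 5*sqrt(2))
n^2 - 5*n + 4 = (n - 4)*(n - 1)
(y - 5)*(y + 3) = y^2 - 2*y - 15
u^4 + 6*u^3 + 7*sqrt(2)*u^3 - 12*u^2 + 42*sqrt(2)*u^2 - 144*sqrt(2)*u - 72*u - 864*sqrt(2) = (u + 6)*(u - 3*sqrt(2))*(u + 4*sqrt(2))*(u + 6*sqrt(2))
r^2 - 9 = (r - 3)*(r + 3)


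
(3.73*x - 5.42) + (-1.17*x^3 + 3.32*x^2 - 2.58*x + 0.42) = -1.17*x^3 + 3.32*x^2 + 1.15*x - 5.0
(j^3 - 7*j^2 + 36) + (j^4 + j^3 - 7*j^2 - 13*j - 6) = j^4 + 2*j^3 - 14*j^2 - 13*j + 30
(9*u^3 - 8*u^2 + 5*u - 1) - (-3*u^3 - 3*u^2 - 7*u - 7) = 12*u^3 - 5*u^2 + 12*u + 6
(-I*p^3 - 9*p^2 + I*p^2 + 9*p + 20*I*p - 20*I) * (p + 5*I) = -I*p^4 - 4*p^3 + I*p^3 + 4*p^2 - 25*I*p^2 - 100*p + 25*I*p + 100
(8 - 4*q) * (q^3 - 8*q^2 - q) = -4*q^4 + 40*q^3 - 60*q^2 - 8*q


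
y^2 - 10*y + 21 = (y - 7)*(y - 3)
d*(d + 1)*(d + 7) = d^3 + 8*d^2 + 7*d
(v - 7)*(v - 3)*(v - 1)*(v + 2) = v^4 - 9*v^3 + 9*v^2 + 41*v - 42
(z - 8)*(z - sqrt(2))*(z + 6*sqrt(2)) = z^3 - 8*z^2 + 5*sqrt(2)*z^2 - 40*sqrt(2)*z - 12*z + 96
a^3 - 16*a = a*(a - 4)*(a + 4)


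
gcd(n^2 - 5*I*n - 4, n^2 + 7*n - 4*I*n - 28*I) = n - 4*I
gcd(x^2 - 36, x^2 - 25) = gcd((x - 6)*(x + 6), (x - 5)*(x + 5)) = 1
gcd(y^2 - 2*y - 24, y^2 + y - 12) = y + 4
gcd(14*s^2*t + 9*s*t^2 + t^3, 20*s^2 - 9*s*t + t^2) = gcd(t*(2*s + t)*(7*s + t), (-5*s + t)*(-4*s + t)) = 1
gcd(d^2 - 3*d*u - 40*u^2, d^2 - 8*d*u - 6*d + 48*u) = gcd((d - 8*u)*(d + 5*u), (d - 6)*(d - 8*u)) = -d + 8*u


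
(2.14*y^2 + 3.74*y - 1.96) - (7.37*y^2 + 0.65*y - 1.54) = -5.23*y^2 + 3.09*y - 0.42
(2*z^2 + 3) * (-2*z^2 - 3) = -4*z^4 - 12*z^2 - 9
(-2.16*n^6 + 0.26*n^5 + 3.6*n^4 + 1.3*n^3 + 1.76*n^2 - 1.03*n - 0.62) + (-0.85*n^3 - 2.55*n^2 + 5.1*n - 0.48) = -2.16*n^6 + 0.26*n^5 + 3.6*n^4 + 0.45*n^3 - 0.79*n^2 + 4.07*n - 1.1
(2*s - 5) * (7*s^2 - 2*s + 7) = 14*s^3 - 39*s^2 + 24*s - 35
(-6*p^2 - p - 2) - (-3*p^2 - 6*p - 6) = -3*p^2 + 5*p + 4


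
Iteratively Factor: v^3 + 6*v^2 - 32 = (v + 4)*(v^2 + 2*v - 8) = (v - 2)*(v + 4)*(v + 4)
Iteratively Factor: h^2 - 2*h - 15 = (h + 3)*(h - 5)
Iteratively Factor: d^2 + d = (d)*(d + 1)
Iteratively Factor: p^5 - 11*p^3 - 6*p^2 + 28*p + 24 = (p + 1)*(p^4 - p^3 - 10*p^2 + 4*p + 24) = (p + 1)*(p + 2)*(p^3 - 3*p^2 - 4*p + 12) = (p + 1)*(p + 2)^2*(p^2 - 5*p + 6) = (p - 3)*(p + 1)*(p + 2)^2*(p - 2)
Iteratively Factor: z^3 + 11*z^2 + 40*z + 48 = (z + 4)*(z^2 + 7*z + 12) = (z + 3)*(z + 4)*(z + 4)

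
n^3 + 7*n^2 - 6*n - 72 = (n - 3)*(n + 4)*(n + 6)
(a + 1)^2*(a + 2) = a^3 + 4*a^2 + 5*a + 2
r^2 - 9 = (r - 3)*(r + 3)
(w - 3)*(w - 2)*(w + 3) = w^3 - 2*w^2 - 9*w + 18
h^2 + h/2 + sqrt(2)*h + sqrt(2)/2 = (h + 1/2)*(h + sqrt(2))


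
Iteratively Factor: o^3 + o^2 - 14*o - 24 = (o + 2)*(o^2 - o - 12) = (o - 4)*(o + 2)*(o + 3)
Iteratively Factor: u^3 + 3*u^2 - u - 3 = (u + 3)*(u^2 - 1) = (u - 1)*(u + 3)*(u + 1)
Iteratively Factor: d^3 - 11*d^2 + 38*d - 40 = (d - 5)*(d^2 - 6*d + 8) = (d - 5)*(d - 2)*(d - 4)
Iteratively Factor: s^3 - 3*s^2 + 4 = (s + 1)*(s^2 - 4*s + 4) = (s - 2)*(s + 1)*(s - 2)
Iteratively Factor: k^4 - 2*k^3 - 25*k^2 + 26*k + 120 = (k - 5)*(k^3 + 3*k^2 - 10*k - 24) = (k - 5)*(k - 3)*(k^2 + 6*k + 8) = (k - 5)*(k - 3)*(k + 4)*(k + 2)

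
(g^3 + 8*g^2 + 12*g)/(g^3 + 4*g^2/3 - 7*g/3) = 3*(g^2 + 8*g + 12)/(3*g^2 + 4*g - 7)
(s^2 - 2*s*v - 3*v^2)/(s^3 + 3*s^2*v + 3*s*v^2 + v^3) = (s - 3*v)/(s^2 + 2*s*v + v^2)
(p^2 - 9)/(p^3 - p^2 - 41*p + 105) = (p + 3)/(p^2 + 2*p - 35)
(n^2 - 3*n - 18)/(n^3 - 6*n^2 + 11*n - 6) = (n^2 - 3*n - 18)/(n^3 - 6*n^2 + 11*n - 6)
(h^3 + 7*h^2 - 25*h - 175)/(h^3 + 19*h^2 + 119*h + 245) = (h - 5)/(h + 7)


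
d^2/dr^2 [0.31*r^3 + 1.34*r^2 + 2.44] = 1.86*r + 2.68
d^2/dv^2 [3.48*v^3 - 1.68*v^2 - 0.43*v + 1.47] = 20.88*v - 3.36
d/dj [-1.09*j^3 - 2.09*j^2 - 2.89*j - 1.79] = -3.27*j^2 - 4.18*j - 2.89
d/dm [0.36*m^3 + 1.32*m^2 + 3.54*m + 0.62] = 1.08*m^2 + 2.64*m + 3.54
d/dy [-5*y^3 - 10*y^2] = 5*y*(-3*y - 4)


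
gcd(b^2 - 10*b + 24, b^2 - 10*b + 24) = b^2 - 10*b + 24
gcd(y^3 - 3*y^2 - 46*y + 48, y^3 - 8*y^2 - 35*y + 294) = y + 6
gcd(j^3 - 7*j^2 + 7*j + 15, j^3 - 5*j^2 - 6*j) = j + 1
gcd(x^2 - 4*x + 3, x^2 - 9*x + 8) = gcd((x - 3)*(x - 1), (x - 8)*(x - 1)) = x - 1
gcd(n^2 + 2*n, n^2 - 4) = n + 2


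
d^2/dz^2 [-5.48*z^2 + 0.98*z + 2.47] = -10.9600000000000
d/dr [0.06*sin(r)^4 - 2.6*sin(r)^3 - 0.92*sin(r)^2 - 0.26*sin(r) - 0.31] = (0.24*sin(r)^3 - 7.8*sin(r)^2 - 1.84*sin(r) - 0.26)*cos(r)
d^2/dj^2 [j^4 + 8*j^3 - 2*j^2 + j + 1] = 12*j^2 + 48*j - 4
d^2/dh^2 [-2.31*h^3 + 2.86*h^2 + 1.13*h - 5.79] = 5.72 - 13.86*h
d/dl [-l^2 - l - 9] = -2*l - 1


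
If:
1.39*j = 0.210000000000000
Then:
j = 0.15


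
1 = 1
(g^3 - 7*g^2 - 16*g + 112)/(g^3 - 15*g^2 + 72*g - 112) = (g + 4)/(g - 4)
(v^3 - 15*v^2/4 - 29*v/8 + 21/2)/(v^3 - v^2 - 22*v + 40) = (v^2 + v/4 - 21/8)/(v^2 + 3*v - 10)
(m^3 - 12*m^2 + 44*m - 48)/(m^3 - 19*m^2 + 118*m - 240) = (m^2 - 6*m + 8)/(m^2 - 13*m + 40)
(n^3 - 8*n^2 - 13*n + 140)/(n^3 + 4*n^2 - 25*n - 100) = (n - 7)/(n + 5)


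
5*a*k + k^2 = k*(5*a + k)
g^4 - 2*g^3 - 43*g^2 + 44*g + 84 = (g - 7)*(g - 2)*(g + 1)*(g + 6)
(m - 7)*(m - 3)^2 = m^3 - 13*m^2 + 51*m - 63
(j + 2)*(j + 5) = j^2 + 7*j + 10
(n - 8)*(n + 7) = n^2 - n - 56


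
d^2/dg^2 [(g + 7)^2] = 2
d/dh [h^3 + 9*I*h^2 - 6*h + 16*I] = 3*h^2 + 18*I*h - 6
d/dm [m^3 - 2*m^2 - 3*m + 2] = 3*m^2 - 4*m - 3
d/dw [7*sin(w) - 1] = 7*cos(w)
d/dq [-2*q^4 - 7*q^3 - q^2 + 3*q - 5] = -8*q^3 - 21*q^2 - 2*q + 3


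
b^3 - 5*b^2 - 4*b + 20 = (b - 5)*(b - 2)*(b + 2)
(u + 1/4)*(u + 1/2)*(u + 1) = u^3 + 7*u^2/4 + 7*u/8 + 1/8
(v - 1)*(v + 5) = v^2 + 4*v - 5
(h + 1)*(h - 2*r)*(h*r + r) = h^3*r - 2*h^2*r^2 + 2*h^2*r - 4*h*r^2 + h*r - 2*r^2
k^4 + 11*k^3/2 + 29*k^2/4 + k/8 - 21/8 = (k - 1/2)*(k + 1)*(k + 3/2)*(k + 7/2)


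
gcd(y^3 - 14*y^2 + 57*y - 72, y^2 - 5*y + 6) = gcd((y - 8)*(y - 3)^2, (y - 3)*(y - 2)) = y - 3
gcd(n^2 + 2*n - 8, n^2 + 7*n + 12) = n + 4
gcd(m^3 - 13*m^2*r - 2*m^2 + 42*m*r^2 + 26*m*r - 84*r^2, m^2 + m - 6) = m - 2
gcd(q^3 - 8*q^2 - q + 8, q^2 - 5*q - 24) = q - 8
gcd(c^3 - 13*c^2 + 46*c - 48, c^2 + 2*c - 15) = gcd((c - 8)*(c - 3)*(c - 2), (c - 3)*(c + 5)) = c - 3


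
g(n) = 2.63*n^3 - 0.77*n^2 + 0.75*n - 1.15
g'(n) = 7.89*n^2 - 1.54*n + 0.75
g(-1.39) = -10.74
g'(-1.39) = 18.13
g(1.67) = 10.20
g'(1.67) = 20.18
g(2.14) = 22.70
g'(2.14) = 33.59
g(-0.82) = -3.73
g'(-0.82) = 7.32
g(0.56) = -0.51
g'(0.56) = 2.36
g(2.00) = 18.31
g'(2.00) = 29.23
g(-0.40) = -1.74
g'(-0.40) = 2.63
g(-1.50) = -12.88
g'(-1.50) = 20.81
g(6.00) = 543.71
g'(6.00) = 275.55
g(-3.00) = -81.34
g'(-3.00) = 76.38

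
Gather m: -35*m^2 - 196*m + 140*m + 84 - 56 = -35*m^2 - 56*m + 28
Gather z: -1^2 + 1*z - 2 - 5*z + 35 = 32 - 4*z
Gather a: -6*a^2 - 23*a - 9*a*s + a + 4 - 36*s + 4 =-6*a^2 + a*(-9*s - 22) - 36*s + 8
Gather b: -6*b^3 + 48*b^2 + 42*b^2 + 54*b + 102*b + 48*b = -6*b^3 + 90*b^2 + 204*b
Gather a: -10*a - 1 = -10*a - 1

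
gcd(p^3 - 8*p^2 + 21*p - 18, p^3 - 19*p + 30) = p^2 - 5*p + 6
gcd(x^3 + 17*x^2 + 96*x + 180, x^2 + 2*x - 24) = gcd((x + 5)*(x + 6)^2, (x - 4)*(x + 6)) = x + 6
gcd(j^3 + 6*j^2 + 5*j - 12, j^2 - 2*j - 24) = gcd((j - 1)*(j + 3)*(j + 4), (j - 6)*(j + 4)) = j + 4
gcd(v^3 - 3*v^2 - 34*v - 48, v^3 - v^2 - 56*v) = v - 8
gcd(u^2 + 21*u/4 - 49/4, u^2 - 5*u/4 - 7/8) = u - 7/4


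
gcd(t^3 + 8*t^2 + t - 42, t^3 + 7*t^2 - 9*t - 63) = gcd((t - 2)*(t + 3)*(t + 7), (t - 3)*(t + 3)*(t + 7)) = t^2 + 10*t + 21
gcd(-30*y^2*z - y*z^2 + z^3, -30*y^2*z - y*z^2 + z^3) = 30*y^2*z + y*z^2 - z^3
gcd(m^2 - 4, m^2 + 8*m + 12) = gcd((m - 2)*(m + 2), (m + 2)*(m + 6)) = m + 2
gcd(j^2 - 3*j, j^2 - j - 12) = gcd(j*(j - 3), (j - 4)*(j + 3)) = 1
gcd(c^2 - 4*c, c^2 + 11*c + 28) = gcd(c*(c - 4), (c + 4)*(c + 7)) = 1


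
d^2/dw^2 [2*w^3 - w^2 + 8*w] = 12*w - 2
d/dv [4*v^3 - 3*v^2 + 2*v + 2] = 12*v^2 - 6*v + 2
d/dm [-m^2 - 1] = -2*m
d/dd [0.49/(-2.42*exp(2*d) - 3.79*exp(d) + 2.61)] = (2.3716*exp(d) + 1.8571)*exp(d)/(2.42*exp(2*d) + 3.79*exp(d) - 2.61)^2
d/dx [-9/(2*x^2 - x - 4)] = 9*(4*x - 1)/(-2*x^2 + x + 4)^2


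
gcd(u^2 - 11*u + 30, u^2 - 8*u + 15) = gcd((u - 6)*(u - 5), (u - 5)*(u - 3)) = u - 5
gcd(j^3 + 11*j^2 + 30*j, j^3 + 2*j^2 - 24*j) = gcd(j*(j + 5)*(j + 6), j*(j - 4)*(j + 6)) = j^2 + 6*j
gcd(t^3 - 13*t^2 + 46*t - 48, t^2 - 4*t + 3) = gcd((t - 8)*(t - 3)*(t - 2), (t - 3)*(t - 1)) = t - 3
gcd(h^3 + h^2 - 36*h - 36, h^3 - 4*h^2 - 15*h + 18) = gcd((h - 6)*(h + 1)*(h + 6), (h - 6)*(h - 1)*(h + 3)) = h - 6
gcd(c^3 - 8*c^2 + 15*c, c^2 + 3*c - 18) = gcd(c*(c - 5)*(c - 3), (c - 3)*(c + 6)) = c - 3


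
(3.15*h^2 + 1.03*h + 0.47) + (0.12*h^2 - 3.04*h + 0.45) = 3.27*h^2 - 2.01*h + 0.92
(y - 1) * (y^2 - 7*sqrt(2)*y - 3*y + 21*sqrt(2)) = y^3 - 7*sqrt(2)*y^2 - 4*y^2 + 3*y + 28*sqrt(2)*y - 21*sqrt(2)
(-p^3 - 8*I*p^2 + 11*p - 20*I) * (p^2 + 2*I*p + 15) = -p^5 - 10*I*p^4 + 12*p^3 - 118*I*p^2 + 205*p - 300*I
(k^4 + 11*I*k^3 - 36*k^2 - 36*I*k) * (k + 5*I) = k^5 + 16*I*k^4 - 91*k^3 - 216*I*k^2 + 180*k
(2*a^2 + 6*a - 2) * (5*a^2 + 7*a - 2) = 10*a^4 + 44*a^3 + 28*a^2 - 26*a + 4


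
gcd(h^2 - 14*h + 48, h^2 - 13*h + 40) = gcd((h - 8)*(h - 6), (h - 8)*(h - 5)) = h - 8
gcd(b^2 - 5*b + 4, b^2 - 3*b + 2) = b - 1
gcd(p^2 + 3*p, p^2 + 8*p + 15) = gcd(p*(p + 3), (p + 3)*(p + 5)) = p + 3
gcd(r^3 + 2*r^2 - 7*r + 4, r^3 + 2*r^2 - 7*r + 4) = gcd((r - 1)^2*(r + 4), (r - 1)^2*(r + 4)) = r^3 + 2*r^2 - 7*r + 4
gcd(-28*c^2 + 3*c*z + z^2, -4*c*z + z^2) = -4*c + z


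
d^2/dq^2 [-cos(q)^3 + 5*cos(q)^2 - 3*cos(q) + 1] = 15*cos(q)/4 - 10*cos(2*q) + 9*cos(3*q)/4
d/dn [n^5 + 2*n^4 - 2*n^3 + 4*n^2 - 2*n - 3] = 5*n^4 + 8*n^3 - 6*n^2 + 8*n - 2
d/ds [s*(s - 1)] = 2*s - 1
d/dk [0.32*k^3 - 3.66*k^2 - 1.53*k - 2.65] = 0.96*k^2 - 7.32*k - 1.53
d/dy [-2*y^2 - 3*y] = -4*y - 3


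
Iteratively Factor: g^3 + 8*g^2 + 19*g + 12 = (g + 1)*(g^2 + 7*g + 12) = (g + 1)*(g + 3)*(g + 4)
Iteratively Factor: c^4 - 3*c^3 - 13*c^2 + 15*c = (c - 1)*(c^3 - 2*c^2 - 15*c) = (c - 1)*(c + 3)*(c^2 - 5*c) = c*(c - 1)*(c + 3)*(c - 5)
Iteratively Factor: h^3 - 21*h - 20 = (h + 4)*(h^2 - 4*h - 5) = (h + 1)*(h + 4)*(h - 5)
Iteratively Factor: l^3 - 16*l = (l)*(l^2 - 16) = l*(l - 4)*(l + 4)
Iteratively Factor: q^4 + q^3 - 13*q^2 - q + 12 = (q + 4)*(q^3 - 3*q^2 - q + 3) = (q - 3)*(q + 4)*(q^2 - 1) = (q - 3)*(q - 1)*(q + 4)*(q + 1)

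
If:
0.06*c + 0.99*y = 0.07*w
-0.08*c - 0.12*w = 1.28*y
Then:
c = -16.28125*y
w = 0.1875*y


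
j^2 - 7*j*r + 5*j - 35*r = (j + 5)*(j - 7*r)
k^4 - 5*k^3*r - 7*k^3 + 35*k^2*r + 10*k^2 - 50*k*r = k*(k - 5)*(k - 2)*(k - 5*r)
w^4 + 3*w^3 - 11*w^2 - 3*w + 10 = (w - 2)*(w - 1)*(w + 1)*(w + 5)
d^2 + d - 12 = (d - 3)*(d + 4)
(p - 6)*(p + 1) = p^2 - 5*p - 6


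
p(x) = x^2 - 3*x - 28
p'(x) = 2*x - 3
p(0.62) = -29.48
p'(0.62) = -1.76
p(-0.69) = -25.45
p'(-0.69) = -4.38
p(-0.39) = -26.68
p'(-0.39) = -3.78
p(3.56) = -26.01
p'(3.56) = 4.12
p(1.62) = -30.24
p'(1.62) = 0.24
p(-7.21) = 45.61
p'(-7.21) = -17.42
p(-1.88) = -18.83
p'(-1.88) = -6.76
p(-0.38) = -26.72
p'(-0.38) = -3.76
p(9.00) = 26.00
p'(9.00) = 15.00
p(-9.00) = 80.00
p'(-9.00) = -21.00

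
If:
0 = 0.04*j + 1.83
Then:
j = -45.75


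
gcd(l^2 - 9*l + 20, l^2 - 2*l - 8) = l - 4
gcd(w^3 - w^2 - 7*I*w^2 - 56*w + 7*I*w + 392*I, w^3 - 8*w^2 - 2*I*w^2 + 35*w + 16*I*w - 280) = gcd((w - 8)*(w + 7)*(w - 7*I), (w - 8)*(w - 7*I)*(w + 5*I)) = w^2 + w*(-8 - 7*I) + 56*I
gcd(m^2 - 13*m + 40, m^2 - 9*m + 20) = m - 5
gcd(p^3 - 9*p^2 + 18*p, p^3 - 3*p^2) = p^2 - 3*p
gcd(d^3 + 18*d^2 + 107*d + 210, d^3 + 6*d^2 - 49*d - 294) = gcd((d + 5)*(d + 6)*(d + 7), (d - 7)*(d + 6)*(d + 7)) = d^2 + 13*d + 42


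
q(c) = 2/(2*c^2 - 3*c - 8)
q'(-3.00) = 0.08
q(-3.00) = 0.11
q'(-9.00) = 0.00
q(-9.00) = 0.01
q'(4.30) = -0.11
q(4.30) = 0.12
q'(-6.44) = 0.01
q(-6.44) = 0.02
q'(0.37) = 0.04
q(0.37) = -0.23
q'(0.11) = 0.07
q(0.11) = -0.24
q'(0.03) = 0.09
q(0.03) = -0.25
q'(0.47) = 0.03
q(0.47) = -0.22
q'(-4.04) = 0.03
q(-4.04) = 0.05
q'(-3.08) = 0.07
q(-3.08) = 0.10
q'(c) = 2*(3 - 4*c)/(2*c^2 - 3*c - 8)^2 = 2*(3 - 4*c)/(-2*c^2 + 3*c + 8)^2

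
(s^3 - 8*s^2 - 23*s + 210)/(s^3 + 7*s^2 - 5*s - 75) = (s^2 - 13*s + 42)/(s^2 + 2*s - 15)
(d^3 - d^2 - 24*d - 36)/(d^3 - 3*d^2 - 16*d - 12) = (d + 3)/(d + 1)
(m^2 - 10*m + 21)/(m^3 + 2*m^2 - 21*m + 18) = (m - 7)/(m^2 + 5*m - 6)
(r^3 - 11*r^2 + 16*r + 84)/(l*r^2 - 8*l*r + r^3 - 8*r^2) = (r^3 - 11*r^2 + 16*r + 84)/(r*(l*r - 8*l + r^2 - 8*r))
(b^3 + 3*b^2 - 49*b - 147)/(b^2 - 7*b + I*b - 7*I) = (b^2 + 10*b + 21)/(b + I)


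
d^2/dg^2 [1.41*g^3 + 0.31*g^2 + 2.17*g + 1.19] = 8.46*g + 0.62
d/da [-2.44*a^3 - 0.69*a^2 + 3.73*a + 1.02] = -7.32*a^2 - 1.38*a + 3.73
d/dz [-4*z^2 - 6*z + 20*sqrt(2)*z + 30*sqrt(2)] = -8*z - 6 + 20*sqrt(2)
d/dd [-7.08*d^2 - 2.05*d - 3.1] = -14.16*d - 2.05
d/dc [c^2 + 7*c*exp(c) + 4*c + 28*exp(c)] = 7*c*exp(c) + 2*c + 35*exp(c) + 4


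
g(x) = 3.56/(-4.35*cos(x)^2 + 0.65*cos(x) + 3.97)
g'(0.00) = 0.00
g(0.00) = 13.19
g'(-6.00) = -22.49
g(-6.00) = 6.10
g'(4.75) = -0.07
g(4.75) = 0.89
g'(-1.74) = -0.53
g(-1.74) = 0.95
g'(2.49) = 33.06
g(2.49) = 5.06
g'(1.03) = -1.18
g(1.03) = 1.13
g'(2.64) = 4559.75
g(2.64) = 63.86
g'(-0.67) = 4.18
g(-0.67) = 1.97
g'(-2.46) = -23.44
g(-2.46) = 4.23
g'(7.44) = -0.75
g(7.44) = 1.01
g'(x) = 3.56*(-8.7*sin(x)*cos(x) + 0.65*sin(x))/(-4.35*cos(x)^2 + 0.65*cos(x) + 3.97)^2 = (2.314 - 30.972*cos(x))*sin(x)/(-4.35*cos(x)^2 + 0.65*cos(x) + 3.97)^2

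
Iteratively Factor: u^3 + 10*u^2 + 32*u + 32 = (u + 2)*(u^2 + 8*u + 16) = (u + 2)*(u + 4)*(u + 4)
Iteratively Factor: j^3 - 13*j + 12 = (j - 1)*(j^2 + j - 12) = (j - 3)*(j - 1)*(j + 4)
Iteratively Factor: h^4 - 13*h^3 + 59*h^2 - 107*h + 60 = (h - 4)*(h^3 - 9*h^2 + 23*h - 15) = (h - 4)*(h - 1)*(h^2 - 8*h + 15) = (h - 4)*(h - 3)*(h - 1)*(h - 5)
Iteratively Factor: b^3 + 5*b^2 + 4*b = (b + 1)*(b^2 + 4*b) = (b + 1)*(b + 4)*(b)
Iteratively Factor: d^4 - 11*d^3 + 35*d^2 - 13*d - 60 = (d - 5)*(d^3 - 6*d^2 + 5*d + 12) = (d - 5)*(d - 3)*(d^2 - 3*d - 4) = (d - 5)*(d - 4)*(d - 3)*(d + 1)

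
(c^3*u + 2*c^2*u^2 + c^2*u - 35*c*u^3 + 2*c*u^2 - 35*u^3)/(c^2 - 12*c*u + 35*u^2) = u*(-c^2 - 7*c*u - c - 7*u)/(-c + 7*u)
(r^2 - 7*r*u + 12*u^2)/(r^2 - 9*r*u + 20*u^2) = (r - 3*u)/(r - 5*u)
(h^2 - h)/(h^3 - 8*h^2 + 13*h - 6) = h/(h^2 - 7*h + 6)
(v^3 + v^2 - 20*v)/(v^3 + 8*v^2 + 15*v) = (v - 4)/(v + 3)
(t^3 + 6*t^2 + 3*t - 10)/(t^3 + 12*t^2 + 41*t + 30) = (t^2 + t - 2)/(t^2 + 7*t + 6)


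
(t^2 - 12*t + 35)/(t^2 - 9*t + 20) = (t - 7)/(t - 4)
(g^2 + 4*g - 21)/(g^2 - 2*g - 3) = (g + 7)/(g + 1)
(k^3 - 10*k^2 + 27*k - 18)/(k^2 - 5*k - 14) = (-k^3 + 10*k^2 - 27*k + 18)/(-k^2 + 5*k + 14)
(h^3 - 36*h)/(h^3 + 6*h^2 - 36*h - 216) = h/(h + 6)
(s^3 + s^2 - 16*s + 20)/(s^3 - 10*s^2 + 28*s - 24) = (s + 5)/(s - 6)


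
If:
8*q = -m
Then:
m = -8*q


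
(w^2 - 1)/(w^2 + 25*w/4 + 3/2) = 4*(w^2 - 1)/(4*w^2 + 25*w + 6)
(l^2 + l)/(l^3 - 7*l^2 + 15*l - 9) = l*(l + 1)/(l^3 - 7*l^2 + 15*l - 9)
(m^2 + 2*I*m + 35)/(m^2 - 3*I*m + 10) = (m + 7*I)/(m + 2*I)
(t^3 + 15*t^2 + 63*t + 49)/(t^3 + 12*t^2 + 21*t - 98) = (t + 1)/(t - 2)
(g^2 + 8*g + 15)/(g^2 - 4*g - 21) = (g + 5)/(g - 7)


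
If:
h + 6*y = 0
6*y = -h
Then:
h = -6*y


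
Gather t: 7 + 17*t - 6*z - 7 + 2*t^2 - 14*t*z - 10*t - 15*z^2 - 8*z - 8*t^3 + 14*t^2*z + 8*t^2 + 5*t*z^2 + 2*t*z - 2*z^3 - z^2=-8*t^3 + t^2*(14*z + 10) + t*(5*z^2 - 12*z + 7) - 2*z^3 - 16*z^2 - 14*z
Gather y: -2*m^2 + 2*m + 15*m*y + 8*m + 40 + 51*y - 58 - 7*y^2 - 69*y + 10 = -2*m^2 + 10*m - 7*y^2 + y*(15*m - 18) - 8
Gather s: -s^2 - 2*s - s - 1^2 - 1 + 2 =-s^2 - 3*s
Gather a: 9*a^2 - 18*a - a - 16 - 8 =9*a^2 - 19*a - 24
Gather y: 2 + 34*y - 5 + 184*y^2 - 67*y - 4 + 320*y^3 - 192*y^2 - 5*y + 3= 320*y^3 - 8*y^2 - 38*y - 4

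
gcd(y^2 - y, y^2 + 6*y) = y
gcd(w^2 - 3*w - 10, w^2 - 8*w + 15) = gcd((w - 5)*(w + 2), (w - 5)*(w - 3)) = w - 5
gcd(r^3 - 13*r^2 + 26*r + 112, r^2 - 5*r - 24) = r - 8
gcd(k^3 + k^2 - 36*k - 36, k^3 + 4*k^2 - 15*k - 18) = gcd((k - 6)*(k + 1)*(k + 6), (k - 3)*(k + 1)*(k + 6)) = k^2 + 7*k + 6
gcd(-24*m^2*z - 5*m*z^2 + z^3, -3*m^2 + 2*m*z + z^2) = 3*m + z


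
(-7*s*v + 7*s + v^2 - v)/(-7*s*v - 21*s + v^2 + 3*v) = (v - 1)/(v + 3)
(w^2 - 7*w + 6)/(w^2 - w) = (w - 6)/w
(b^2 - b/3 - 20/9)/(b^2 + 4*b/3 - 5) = (b + 4/3)/(b + 3)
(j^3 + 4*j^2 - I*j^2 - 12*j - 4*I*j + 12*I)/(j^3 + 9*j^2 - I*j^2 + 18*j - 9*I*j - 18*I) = (j - 2)/(j + 3)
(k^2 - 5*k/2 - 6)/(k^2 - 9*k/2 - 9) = (k - 4)/(k - 6)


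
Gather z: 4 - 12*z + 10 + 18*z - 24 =6*z - 10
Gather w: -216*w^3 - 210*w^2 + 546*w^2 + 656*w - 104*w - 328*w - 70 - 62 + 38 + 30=-216*w^3 + 336*w^2 + 224*w - 64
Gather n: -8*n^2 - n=-8*n^2 - n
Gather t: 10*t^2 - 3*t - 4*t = 10*t^2 - 7*t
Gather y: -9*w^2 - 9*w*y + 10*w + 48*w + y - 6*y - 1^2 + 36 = -9*w^2 + 58*w + y*(-9*w - 5) + 35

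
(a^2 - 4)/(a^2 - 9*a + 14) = (a + 2)/(a - 7)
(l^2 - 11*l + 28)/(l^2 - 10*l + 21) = (l - 4)/(l - 3)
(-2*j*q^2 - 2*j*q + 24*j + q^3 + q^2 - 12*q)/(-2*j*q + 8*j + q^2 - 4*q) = (q^2 + q - 12)/(q - 4)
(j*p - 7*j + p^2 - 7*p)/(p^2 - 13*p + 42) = (j + p)/(p - 6)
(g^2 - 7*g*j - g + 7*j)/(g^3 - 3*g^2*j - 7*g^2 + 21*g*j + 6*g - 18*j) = (g - 7*j)/(g^2 - 3*g*j - 6*g + 18*j)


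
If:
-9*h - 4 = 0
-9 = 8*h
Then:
No Solution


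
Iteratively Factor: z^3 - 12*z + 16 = (z - 2)*(z^2 + 2*z - 8) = (z - 2)^2*(z + 4)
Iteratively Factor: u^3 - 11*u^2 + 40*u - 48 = (u - 4)*(u^2 - 7*u + 12) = (u - 4)*(u - 3)*(u - 4)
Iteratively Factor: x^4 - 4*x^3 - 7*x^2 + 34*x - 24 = (x - 4)*(x^3 - 7*x + 6) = (x - 4)*(x - 2)*(x^2 + 2*x - 3) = (x - 4)*(x - 2)*(x - 1)*(x + 3)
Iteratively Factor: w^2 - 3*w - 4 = (w + 1)*(w - 4)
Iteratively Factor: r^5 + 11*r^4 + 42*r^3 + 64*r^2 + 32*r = (r + 1)*(r^4 + 10*r^3 + 32*r^2 + 32*r) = (r + 1)*(r + 2)*(r^3 + 8*r^2 + 16*r) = r*(r + 1)*(r + 2)*(r^2 + 8*r + 16) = r*(r + 1)*(r + 2)*(r + 4)*(r + 4)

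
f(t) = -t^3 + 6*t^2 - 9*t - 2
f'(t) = -3*t^2 + 12*t - 9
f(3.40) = -2.54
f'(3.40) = -2.88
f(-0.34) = 1.79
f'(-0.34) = -13.43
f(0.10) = -2.84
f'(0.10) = -7.83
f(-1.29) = 21.74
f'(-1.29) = -29.47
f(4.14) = -7.38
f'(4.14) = -10.74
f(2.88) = -2.04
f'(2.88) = 0.68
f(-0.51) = 4.28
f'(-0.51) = -15.90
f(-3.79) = 172.73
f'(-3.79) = -97.57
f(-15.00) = 4858.00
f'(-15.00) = -864.00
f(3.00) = -2.00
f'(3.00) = 0.00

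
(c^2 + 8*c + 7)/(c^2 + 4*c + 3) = (c + 7)/(c + 3)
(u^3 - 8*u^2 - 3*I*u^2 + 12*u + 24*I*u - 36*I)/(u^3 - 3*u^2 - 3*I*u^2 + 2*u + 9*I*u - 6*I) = (u - 6)/(u - 1)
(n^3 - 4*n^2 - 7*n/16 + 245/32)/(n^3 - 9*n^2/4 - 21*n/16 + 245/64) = 2*(2*n - 7)/(4*n - 7)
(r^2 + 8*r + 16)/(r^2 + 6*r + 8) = (r + 4)/(r + 2)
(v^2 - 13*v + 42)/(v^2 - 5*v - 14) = (v - 6)/(v + 2)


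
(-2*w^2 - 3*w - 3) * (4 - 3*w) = 6*w^3 + w^2 - 3*w - 12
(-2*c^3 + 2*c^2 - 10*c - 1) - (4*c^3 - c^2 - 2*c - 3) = -6*c^3 + 3*c^2 - 8*c + 2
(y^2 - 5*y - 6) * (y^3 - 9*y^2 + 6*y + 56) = y^5 - 14*y^4 + 45*y^3 + 80*y^2 - 316*y - 336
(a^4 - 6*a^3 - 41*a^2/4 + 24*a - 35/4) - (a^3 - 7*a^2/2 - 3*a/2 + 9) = a^4 - 7*a^3 - 27*a^2/4 + 51*a/2 - 71/4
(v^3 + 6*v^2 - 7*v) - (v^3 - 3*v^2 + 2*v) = 9*v^2 - 9*v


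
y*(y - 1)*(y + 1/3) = y^3 - 2*y^2/3 - y/3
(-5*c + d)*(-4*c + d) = 20*c^2 - 9*c*d + d^2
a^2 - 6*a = a*(a - 6)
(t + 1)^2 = t^2 + 2*t + 1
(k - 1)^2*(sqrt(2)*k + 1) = sqrt(2)*k^3 - 2*sqrt(2)*k^2 + k^2 - 2*k + sqrt(2)*k + 1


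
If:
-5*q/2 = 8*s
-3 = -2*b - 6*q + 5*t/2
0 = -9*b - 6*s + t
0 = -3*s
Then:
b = -6/41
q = 0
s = 0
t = -54/41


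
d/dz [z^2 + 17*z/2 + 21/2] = 2*z + 17/2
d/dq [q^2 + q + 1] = 2*q + 1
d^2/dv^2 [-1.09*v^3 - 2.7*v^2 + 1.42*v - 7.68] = -6.54*v - 5.4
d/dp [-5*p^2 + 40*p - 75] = 40 - 10*p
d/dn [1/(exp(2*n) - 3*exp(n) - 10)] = (3 - 2*exp(n))*exp(n)/(-exp(2*n) + 3*exp(n) + 10)^2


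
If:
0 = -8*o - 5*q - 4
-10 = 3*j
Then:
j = -10/3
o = -5*q/8 - 1/2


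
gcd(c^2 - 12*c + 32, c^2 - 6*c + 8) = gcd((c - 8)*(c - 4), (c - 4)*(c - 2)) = c - 4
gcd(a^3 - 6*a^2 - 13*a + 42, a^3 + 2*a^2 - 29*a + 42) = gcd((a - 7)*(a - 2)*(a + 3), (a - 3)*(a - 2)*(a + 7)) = a - 2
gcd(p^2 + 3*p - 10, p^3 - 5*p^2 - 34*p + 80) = p^2 + 3*p - 10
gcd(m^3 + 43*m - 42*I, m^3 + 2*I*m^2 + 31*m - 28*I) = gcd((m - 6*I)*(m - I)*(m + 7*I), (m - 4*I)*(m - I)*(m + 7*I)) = m^2 + 6*I*m + 7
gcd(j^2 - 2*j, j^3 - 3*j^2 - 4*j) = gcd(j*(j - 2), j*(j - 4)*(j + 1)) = j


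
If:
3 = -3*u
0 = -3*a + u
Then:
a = -1/3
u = -1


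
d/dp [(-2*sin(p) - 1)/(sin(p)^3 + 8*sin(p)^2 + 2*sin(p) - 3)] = (4*sin(p)^3 + 19*sin(p)^2 + 16*sin(p) + 8)*cos(p)/(sin(p)^3 + 8*sin(p)^2 + 2*sin(p) - 3)^2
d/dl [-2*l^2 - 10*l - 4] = -4*l - 10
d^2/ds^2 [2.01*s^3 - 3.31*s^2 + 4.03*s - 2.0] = 12.06*s - 6.62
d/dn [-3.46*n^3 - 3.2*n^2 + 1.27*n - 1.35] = -10.38*n^2 - 6.4*n + 1.27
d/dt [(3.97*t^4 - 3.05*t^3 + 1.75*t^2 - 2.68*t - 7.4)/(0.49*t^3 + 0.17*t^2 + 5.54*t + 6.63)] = (1.9453*t^6 + 1.3498*t^5 + 64.6054*t^4 + 74.1168*t^3 - 39.6359*t^2 + 25.721*t + 23.2276)/(0.2401*t^6 + 0.1666*t^5 + 5.4581*t^4 + 8.381*t^3 + 32.9458*t^2 + 73.4604*t + 43.9569)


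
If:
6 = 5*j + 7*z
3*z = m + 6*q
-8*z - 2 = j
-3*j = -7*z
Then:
No Solution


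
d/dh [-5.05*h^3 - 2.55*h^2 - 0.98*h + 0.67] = -15.15*h^2 - 5.1*h - 0.98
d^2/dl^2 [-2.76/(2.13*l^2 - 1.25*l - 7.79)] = (-25.043688*l^2 + 14.697*l + 2.76*(4.26*l - 1.25)*(8.52*l - 2.5) + 91.591704)/(-2.13*l^2 + 1.25*l + 7.79)^3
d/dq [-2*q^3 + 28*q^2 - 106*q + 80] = -6*q^2 + 56*q - 106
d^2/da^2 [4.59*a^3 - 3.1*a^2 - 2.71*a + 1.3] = 27.54*a - 6.2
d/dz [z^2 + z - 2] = 2*z + 1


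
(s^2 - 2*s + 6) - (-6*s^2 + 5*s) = 7*s^2 - 7*s + 6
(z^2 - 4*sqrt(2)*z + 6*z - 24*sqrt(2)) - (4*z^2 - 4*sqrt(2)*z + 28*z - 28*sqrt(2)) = -3*z^2 - 22*z + 4*sqrt(2)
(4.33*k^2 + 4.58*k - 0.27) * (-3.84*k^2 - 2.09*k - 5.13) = -16.6272*k^4 - 26.6369*k^3 - 30.7483*k^2 - 22.9311*k + 1.3851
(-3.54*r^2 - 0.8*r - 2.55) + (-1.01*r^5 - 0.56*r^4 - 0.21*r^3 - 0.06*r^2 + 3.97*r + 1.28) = -1.01*r^5 - 0.56*r^4 - 0.21*r^3 - 3.6*r^2 + 3.17*r - 1.27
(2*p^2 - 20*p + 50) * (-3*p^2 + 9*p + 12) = -6*p^4 + 78*p^3 - 306*p^2 + 210*p + 600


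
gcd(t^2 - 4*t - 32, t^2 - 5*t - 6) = 1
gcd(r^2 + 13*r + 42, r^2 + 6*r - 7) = r + 7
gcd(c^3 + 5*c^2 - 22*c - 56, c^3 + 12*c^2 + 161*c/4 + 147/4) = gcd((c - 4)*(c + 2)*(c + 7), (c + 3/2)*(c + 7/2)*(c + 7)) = c + 7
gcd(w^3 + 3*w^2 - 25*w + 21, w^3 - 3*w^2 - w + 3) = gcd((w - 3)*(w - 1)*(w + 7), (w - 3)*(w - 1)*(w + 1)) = w^2 - 4*w + 3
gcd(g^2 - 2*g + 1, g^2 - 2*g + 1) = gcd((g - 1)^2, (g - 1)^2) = g^2 - 2*g + 1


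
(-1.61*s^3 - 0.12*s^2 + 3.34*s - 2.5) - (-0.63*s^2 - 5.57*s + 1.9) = -1.61*s^3 + 0.51*s^2 + 8.91*s - 4.4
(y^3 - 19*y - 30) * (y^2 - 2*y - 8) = y^5 - 2*y^4 - 27*y^3 + 8*y^2 + 212*y + 240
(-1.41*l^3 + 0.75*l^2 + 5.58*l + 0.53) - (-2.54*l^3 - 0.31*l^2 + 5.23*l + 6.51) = 1.13*l^3 + 1.06*l^2 + 0.35*l - 5.98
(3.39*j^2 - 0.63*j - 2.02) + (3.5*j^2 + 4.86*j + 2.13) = 6.89*j^2 + 4.23*j + 0.11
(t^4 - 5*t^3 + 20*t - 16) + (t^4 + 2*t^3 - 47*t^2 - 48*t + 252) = 2*t^4 - 3*t^3 - 47*t^2 - 28*t + 236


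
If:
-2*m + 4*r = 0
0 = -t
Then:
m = 2*r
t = 0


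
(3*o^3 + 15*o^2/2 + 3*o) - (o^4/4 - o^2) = -o^4/4 + 3*o^3 + 17*o^2/2 + 3*o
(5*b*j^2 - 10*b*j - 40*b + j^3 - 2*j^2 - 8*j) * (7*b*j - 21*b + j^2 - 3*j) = 35*b^2*j^3 - 175*b^2*j^2 - 70*b^2*j + 840*b^2 + 12*b*j^4 - 60*b*j^3 - 24*b*j^2 + 288*b*j + j^5 - 5*j^4 - 2*j^3 + 24*j^2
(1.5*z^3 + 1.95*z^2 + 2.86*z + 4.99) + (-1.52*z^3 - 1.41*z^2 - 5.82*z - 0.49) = -0.02*z^3 + 0.54*z^2 - 2.96*z + 4.5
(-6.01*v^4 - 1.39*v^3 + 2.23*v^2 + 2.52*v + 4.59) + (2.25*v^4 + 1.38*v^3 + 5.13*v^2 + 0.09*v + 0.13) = -3.76*v^4 - 0.01*v^3 + 7.36*v^2 + 2.61*v + 4.72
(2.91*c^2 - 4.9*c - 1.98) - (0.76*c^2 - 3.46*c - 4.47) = 2.15*c^2 - 1.44*c + 2.49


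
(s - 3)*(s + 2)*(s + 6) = s^3 + 5*s^2 - 12*s - 36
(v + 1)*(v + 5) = v^2 + 6*v + 5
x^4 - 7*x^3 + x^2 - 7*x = x*(x - 7)*(x - I)*(x + I)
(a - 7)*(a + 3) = a^2 - 4*a - 21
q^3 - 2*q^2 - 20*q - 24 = (q - 6)*(q + 2)^2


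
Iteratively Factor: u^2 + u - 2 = (u - 1)*(u + 2)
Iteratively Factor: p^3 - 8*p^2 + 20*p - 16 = (p - 2)*(p^2 - 6*p + 8) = (p - 2)^2*(p - 4)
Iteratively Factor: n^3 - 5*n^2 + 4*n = (n - 4)*(n^2 - n) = (n - 4)*(n - 1)*(n)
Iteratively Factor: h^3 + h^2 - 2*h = (h)*(h^2 + h - 2) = h*(h + 2)*(h - 1)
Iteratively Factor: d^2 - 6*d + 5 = (d - 1)*(d - 5)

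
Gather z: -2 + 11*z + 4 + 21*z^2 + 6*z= 21*z^2 + 17*z + 2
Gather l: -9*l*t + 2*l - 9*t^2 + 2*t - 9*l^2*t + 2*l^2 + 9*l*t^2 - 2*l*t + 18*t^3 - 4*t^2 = l^2*(2 - 9*t) + l*(9*t^2 - 11*t + 2) + 18*t^3 - 13*t^2 + 2*t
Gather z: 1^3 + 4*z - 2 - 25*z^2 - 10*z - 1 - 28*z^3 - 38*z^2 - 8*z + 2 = -28*z^3 - 63*z^2 - 14*z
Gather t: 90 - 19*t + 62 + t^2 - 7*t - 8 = t^2 - 26*t + 144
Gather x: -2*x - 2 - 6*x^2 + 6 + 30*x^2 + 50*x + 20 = 24*x^2 + 48*x + 24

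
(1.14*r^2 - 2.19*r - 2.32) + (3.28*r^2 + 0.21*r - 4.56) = 4.42*r^2 - 1.98*r - 6.88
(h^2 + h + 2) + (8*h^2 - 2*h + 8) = 9*h^2 - h + 10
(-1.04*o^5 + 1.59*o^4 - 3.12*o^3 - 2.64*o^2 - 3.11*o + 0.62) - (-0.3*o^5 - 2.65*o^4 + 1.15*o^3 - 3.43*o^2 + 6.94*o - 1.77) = -0.74*o^5 + 4.24*o^4 - 4.27*o^3 + 0.79*o^2 - 10.05*o + 2.39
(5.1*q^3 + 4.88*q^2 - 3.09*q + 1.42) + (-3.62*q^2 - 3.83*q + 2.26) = 5.1*q^3 + 1.26*q^2 - 6.92*q + 3.68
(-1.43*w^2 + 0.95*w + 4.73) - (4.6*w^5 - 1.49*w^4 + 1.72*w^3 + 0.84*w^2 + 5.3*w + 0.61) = -4.6*w^5 + 1.49*w^4 - 1.72*w^3 - 2.27*w^2 - 4.35*w + 4.12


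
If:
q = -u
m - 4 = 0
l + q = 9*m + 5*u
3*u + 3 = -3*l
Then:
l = 30/7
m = 4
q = 37/7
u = -37/7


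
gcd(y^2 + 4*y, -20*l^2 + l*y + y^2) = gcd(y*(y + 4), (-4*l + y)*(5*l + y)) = 1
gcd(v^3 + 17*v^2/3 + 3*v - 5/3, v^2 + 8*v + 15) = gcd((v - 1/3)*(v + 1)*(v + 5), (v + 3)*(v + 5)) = v + 5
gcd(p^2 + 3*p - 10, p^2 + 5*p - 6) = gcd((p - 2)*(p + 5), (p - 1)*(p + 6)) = 1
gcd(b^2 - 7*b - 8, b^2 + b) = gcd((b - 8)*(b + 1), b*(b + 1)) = b + 1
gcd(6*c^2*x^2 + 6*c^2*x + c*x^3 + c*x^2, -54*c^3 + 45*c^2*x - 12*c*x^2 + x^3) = 1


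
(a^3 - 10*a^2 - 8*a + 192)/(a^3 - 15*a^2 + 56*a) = (a^2 - 2*a - 24)/(a*(a - 7))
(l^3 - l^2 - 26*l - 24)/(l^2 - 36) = (l^2 + 5*l + 4)/(l + 6)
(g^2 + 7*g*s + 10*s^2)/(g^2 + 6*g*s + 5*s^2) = (g + 2*s)/(g + s)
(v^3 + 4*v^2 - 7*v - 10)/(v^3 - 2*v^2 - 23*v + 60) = (v^2 - v - 2)/(v^2 - 7*v + 12)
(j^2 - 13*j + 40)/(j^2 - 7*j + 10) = (j - 8)/(j - 2)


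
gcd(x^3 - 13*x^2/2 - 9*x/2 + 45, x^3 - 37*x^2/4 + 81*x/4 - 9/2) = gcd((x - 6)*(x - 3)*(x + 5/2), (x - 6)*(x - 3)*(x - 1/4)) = x^2 - 9*x + 18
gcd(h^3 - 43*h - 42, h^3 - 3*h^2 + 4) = h + 1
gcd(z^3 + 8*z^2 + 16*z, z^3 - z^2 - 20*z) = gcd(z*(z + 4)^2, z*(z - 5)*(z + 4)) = z^2 + 4*z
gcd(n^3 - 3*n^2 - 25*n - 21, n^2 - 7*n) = n - 7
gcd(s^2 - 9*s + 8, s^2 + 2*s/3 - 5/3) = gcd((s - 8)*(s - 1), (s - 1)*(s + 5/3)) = s - 1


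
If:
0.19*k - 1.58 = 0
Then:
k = 8.32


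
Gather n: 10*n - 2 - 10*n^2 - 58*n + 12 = -10*n^2 - 48*n + 10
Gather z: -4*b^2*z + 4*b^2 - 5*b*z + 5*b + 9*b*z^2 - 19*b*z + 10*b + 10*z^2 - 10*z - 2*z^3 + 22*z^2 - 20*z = 4*b^2 + 15*b - 2*z^3 + z^2*(9*b + 32) + z*(-4*b^2 - 24*b - 30)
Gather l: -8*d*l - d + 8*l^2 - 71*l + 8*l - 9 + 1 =-d + 8*l^2 + l*(-8*d - 63) - 8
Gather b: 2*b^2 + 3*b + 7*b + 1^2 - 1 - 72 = 2*b^2 + 10*b - 72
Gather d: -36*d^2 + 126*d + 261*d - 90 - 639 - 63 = -36*d^2 + 387*d - 792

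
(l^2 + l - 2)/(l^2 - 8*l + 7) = (l + 2)/(l - 7)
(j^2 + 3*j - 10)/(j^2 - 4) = (j + 5)/(j + 2)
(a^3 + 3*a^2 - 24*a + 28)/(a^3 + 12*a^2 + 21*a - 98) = (a - 2)/(a + 7)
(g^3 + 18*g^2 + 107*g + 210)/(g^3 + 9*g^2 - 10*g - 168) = (g + 5)/(g - 4)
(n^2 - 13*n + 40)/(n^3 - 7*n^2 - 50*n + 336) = (n - 5)/(n^2 + n - 42)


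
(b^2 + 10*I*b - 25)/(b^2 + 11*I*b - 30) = (b + 5*I)/(b + 6*I)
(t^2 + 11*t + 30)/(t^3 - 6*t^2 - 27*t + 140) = (t + 6)/(t^2 - 11*t + 28)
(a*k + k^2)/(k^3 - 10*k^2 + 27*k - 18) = k*(a + k)/(k^3 - 10*k^2 + 27*k - 18)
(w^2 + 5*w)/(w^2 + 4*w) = (w + 5)/(w + 4)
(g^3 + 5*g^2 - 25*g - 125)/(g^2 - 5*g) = g + 10 + 25/g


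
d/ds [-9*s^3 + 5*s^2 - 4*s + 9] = -27*s^2 + 10*s - 4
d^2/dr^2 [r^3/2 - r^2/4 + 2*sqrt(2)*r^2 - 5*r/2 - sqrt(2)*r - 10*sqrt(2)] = 3*r - 1/2 + 4*sqrt(2)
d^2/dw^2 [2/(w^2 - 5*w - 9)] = 4*(w^2 - 5*w - (2*w - 5)^2 - 9)/(-w^2 + 5*w + 9)^3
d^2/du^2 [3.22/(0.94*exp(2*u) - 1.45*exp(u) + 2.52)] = ((4.669 - 12.1072*exp(u))*(0.94*exp(2*u) - 1.45*exp(u) + 2.52) + 3.22*(1.88*exp(u) - 1.45)*(3.76*exp(u) - 2.9)*exp(u))*exp(u)/(0.94*exp(2*u) - 1.45*exp(u) + 2.52)^3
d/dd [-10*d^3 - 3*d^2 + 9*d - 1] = -30*d^2 - 6*d + 9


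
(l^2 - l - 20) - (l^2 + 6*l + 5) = -7*l - 25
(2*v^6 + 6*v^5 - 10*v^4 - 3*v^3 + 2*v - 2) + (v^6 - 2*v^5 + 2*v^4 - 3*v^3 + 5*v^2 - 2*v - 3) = 3*v^6 + 4*v^5 - 8*v^4 - 6*v^3 + 5*v^2 - 5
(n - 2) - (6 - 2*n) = 3*n - 8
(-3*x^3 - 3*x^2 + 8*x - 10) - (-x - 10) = -3*x^3 - 3*x^2 + 9*x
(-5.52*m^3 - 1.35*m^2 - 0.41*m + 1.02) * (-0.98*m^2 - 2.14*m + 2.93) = 5.4096*m^5 + 13.1358*m^4 - 12.8828*m^3 - 4.0777*m^2 - 3.3841*m + 2.9886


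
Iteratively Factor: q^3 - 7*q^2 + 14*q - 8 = (q - 2)*(q^2 - 5*q + 4) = (q - 2)*(q - 1)*(q - 4)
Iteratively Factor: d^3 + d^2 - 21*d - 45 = (d + 3)*(d^2 - 2*d - 15) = (d + 3)^2*(d - 5)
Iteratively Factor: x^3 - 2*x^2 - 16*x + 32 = (x + 4)*(x^2 - 6*x + 8) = (x - 4)*(x + 4)*(x - 2)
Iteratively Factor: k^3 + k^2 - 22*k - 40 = (k - 5)*(k^2 + 6*k + 8) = (k - 5)*(k + 2)*(k + 4)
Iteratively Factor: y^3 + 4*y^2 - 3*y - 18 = (y + 3)*(y^2 + y - 6) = (y - 2)*(y + 3)*(y + 3)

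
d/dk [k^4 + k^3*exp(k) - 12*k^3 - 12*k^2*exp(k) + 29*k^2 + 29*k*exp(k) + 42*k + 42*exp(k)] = k^3*exp(k) + 4*k^3 - 9*k^2*exp(k) - 36*k^2 + 5*k*exp(k) + 58*k + 71*exp(k) + 42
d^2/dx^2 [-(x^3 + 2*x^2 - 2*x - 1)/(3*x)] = -2/3 + 2/(3*x^3)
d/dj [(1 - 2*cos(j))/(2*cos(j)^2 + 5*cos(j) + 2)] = (-4*cos(j)^2 + 4*cos(j) + 9)*sin(j)/((cos(j) + 2)^2*(2*cos(j) + 1)^2)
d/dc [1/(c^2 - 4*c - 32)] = 2*(2 - c)/(-c^2 + 4*c + 32)^2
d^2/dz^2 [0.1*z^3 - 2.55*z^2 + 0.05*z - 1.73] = 0.6*z - 5.1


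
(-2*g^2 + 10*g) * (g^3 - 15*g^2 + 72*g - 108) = -2*g^5 + 40*g^4 - 294*g^3 + 936*g^2 - 1080*g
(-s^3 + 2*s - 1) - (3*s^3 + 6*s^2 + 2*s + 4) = -4*s^3 - 6*s^2 - 5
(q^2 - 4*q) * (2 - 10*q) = -10*q^3 + 42*q^2 - 8*q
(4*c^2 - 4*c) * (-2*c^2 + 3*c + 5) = -8*c^4 + 20*c^3 + 8*c^2 - 20*c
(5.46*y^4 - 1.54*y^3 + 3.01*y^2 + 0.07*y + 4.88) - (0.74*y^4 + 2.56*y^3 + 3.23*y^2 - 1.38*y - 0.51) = 4.72*y^4 - 4.1*y^3 - 0.22*y^2 + 1.45*y + 5.39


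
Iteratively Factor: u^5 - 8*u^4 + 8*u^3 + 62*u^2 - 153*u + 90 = (u - 5)*(u^4 - 3*u^3 - 7*u^2 + 27*u - 18) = (u - 5)*(u + 3)*(u^3 - 6*u^2 + 11*u - 6) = (u - 5)*(u - 3)*(u + 3)*(u^2 - 3*u + 2) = (u - 5)*(u - 3)*(u - 1)*(u + 3)*(u - 2)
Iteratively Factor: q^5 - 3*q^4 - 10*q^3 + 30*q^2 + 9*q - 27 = (q + 3)*(q^4 - 6*q^3 + 8*q^2 + 6*q - 9) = (q - 3)*(q + 3)*(q^3 - 3*q^2 - q + 3) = (q - 3)*(q - 1)*(q + 3)*(q^2 - 2*q - 3) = (q - 3)*(q - 1)*(q + 1)*(q + 3)*(q - 3)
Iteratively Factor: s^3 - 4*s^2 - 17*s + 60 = (s - 3)*(s^2 - s - 20) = (s - 5)*(s - 3)*(s + 4)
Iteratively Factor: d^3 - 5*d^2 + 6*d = (d - 3)*(d^2 - 2*d) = d*(d - 3)*(d - 2)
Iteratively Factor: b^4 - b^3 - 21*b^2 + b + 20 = (b - 5)*(b^3 + 4*b^2 - b - 4) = (b - 5)*(b + 1)*(b^2 + 3*b - 4) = (b - 5)*(b + 1)*(b + 4)*(b - 1)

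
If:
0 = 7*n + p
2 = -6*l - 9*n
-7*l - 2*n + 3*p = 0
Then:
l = -46/75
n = 14/75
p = -98/75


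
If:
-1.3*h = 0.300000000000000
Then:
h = -0.23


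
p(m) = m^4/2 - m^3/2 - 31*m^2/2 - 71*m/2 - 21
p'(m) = 2*m^3 - 3*m^2/2 - 31*m - 71/2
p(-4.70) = 99.35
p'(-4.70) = -130.58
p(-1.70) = 1.19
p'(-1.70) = 3.04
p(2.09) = -157.93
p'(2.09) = -88.58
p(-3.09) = 1.03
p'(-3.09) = -13.04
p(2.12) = -160.59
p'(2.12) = -88.91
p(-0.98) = -0.16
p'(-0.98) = -8.44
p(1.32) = -94.50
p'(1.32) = -74.43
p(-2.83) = -1.27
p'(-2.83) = -5.11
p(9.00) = 1320.00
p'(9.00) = 1022.00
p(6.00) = -252.00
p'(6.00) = 156.50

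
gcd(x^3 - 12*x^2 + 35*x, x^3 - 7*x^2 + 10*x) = x^2 - 5*x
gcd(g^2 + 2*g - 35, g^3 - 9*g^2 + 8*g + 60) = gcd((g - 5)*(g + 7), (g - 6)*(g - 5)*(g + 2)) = g - 5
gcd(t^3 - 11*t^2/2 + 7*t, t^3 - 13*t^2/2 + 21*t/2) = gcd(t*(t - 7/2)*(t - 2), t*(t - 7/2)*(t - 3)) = t^2 - 7*t/2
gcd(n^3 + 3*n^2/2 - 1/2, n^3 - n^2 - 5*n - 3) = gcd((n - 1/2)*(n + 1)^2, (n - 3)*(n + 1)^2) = n^2 + 2*n + 1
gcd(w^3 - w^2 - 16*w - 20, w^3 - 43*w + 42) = 1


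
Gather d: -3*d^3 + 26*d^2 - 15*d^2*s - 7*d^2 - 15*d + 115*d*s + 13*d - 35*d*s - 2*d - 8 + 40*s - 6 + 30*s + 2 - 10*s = -3*d^3 + d^2*(19 - 15*s) + d*(80*s - 4) + 60*s - 12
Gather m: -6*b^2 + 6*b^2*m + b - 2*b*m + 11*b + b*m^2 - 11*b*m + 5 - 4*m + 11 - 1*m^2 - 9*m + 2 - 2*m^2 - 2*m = -6*b^2 + 12*b + m^2*(b - 3) + m*(6*b^2 - 13*b - 15) + 18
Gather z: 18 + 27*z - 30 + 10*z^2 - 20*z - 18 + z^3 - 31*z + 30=z^3 + 10*z^2 - 24*z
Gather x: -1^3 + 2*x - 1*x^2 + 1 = -x^2 + 2*x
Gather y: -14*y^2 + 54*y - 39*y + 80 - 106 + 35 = -14*y^2 + 15*y + 9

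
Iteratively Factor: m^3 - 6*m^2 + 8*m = (m - 2)*(m^2 - 4*m) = m*(m - 2)*(m - 4)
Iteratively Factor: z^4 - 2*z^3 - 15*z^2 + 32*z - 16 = (z + 4)*(z^3 - 6*z^2 + 9*z - 4) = (z - 4)*(z + 4)*(z^2 - 2*z + 1) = (z - 4)*(z - 1)*(z + 4)*(z - 1)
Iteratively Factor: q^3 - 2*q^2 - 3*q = (q + 1)*(q^2 - 3*q) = q*(q + 1)*(q - 3)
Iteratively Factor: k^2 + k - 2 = (k - 1)*(k + 2)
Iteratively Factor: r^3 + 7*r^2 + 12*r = (r)*(r^2 + 7*r + 12) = r*(r + 3)*(r + 4)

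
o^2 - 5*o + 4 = (o - 4)*(o - 1)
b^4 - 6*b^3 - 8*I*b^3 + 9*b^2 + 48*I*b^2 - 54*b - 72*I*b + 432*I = (b - 6)*(b - 8*I)*(b - 3*I)*(b + 3*I)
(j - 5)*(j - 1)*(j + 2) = j^3 - 4*j^2 - 7*j + 10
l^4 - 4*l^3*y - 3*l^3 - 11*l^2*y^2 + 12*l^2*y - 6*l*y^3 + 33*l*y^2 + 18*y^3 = (l - 3)*(l - 6*y)*(l + y)^2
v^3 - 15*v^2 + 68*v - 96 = (v - 8)*(v - 4)*(v - 3)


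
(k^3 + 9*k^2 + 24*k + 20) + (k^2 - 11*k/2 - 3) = k^3 + 10*k^2 + 37*k/2 + 17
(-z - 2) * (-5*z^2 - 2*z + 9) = 5*z^3 + 12*z^2 - 5*z - 18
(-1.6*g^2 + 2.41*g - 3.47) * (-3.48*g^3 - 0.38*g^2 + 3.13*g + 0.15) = 5.568*g^5 - 7.7788*g^4 + 6.1518*g^3 + 8.6219*g^2 - 10.4996*g - 0.5205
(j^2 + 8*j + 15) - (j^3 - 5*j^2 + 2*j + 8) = -j^3 + 6*j^2 + 6*j + 7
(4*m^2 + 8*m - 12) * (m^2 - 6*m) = 4*m^4 - 16*m^3 - 60*m^2 + 72*m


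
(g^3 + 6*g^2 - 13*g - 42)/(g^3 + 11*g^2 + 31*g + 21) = (g^2 - g - 6)/(g^2 + 4*g + 3)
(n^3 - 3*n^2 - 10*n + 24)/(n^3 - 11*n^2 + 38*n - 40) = (n + 3)/(n - 5)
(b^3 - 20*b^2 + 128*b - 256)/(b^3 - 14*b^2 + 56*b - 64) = (b - 8)/(b - 2)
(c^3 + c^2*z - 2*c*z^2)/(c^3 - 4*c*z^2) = (-c + z)/(-c + 2*z)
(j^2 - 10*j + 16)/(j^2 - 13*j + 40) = (j - 2)/(j - 5)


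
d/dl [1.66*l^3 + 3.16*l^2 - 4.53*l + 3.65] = 4.98*l^2 + 6.32*l - 4.53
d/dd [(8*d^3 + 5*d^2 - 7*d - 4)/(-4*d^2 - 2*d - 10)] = (-16*d^4 - 16*d^3 - 139*d^2 - 66*d + 31)/(2*(4*d^4 + 4*d^3 + 21*d^2 + 10*d + 25))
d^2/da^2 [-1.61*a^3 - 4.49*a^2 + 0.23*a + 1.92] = -9.66*a - 8.98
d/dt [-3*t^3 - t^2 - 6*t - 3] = -9*t^2 - 2*t - 6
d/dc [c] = 1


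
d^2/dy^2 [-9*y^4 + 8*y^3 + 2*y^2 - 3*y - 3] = -108*y^2 + 48*y + 4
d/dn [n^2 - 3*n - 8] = 2*n - 3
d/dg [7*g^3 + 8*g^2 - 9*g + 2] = 21*g^2 + 16*g - 9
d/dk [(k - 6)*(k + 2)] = 2*k - 4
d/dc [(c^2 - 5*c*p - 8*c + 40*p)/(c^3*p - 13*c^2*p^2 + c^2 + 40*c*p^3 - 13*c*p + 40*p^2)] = (-c^2*p + 16*c*p - 64*p^2 - 8*p + 8)/(c^4*p^2 - 16*c^3*p^3 + 2*c^3*p + 64*c^2*p^4 - 32*c^2*p^2 + c^2 + 128*c*p^3 - 16*c*p + 64*p^2)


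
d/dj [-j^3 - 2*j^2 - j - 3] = -3*j^2 - 4*j - 1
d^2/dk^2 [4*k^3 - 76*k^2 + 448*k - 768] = 24*k - 152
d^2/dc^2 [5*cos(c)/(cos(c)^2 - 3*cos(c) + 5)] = (15*(1 - cos(c)^2)^2 + 5*cos(c)^5 - 160*cos(c)^3 + 105*cos(c)^2 + 275*cos(c) - 165)/(-cos(c)^2 + 3*cos(c) - 5)^3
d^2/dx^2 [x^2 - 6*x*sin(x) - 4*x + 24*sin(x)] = 6*x*sin(x) - 24*sin(x) - 12*cos(x) + 2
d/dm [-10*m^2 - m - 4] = -20*m - 1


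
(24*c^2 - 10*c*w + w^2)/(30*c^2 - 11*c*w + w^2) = (-4*c + w)/(-5*c + w)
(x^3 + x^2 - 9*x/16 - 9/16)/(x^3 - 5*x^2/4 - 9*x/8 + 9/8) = (4*x + 3)/(2*(2*x - 3))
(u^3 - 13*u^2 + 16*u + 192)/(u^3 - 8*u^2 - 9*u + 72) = (u - 8)/(u - 3)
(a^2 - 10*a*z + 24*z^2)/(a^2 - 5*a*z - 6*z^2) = (a - 4*z)/(a + z)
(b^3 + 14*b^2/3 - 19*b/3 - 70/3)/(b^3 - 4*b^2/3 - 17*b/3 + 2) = (3*b^2 + 8*b - 35)/(3*b^2 - 10*b + 3)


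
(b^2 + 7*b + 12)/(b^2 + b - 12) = (b + 3)/(b - 3)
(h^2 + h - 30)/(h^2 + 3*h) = (h^2 + h - 30)/(h*(h + 3))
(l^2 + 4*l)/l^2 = (l + 4)/l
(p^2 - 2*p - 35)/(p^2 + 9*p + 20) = (p - 7)/(p + 4)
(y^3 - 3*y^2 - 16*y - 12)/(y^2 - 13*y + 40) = (y^3 - 3*y^2 - 16*y - 12)/(y^2 - 13*y + 40)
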